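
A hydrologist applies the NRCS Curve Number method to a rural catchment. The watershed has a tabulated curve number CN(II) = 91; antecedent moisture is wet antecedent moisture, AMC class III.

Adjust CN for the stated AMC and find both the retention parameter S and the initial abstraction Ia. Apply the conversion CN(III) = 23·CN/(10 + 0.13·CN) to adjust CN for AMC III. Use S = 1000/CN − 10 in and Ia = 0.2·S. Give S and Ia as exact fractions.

Adjust CN=91 to AMC III: 23·91/(10 + 0.13·91) → 2093 ÷ (2183/100) = 209300/2183 ≈ 95.877
Max retention: S = 1000/(209300/2183) − 10 = 900/2093 in (≈ 0.430 in)
Ia = 0.2S: 0.2·0.430 = 0.086 in (exactly 180/2093)

S = 900/2093 in ≈ 0.430 in; Ia = 180/2093 in ≈ 0.086 in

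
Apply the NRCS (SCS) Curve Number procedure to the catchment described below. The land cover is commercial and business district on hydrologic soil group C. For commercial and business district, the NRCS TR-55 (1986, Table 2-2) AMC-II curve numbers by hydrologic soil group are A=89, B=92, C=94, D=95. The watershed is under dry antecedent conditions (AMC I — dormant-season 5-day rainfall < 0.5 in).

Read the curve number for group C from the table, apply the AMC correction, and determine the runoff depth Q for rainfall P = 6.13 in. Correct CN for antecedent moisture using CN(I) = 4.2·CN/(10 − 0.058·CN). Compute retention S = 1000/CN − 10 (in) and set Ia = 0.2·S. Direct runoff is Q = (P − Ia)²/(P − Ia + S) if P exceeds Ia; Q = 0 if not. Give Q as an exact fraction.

NRCS table: commercial and business district, soil group C → CN(II) = 94
Dry (AMC I): CN(I) = 4.2·94/(10 − 0.058·94) = (1974/5)/(1137/250) = 32900/379 ≈ 86.807
Max retention: S = 1000/(32900/379) − 10 = 500/329 in (≈ 1.520 in)
Initial abstraction Ia = S/5 = (500/329)/5 = 100/329 ≈ 0.304 in
Since P=6.130 > Ia=0.304: effective rainfall P−Ia = 191677/32900 in
Q = (191677/32900)²/((191677/32900) + 500/329) = (36740072329/1082410000)/(241677/32900) = 36740072329/7951173300 in ≈ 4.621 in

Q = 36740072329/7951173300 in ≈ 4.621 in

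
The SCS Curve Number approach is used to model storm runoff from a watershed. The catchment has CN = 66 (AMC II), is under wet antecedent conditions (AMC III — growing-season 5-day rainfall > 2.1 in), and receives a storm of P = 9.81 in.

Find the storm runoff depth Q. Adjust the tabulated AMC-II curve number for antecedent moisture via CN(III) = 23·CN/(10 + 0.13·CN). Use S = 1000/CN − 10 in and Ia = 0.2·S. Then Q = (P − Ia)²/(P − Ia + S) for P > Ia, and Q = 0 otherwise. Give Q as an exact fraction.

Adjust CN=66 to AMC III: 23·66/(10 + 0.13·66) → 1518 ÷ (929/50) = 75900/929 ≈ 81.701
Max retention: S = 1000/(75900/929) − 10 = 1700/759 in (≈ 2.240 in)
Ia = 0.2S: 0.2·2.240 = 0.448 in (exactly 340/759)
P − Ia = 9.810 − 0.448 = 710579/75900 ≈ 9.362 in (> 0, runoff occurs)
Q = (710579/75900)²/((710579/75900) + 1700/759) = (504922515241/5760810000)/(880579/75900) = 504922515241/66835946100 in ≈ 7.555 in

Q = 504922515241/66835946100 in ≈ 7.555 in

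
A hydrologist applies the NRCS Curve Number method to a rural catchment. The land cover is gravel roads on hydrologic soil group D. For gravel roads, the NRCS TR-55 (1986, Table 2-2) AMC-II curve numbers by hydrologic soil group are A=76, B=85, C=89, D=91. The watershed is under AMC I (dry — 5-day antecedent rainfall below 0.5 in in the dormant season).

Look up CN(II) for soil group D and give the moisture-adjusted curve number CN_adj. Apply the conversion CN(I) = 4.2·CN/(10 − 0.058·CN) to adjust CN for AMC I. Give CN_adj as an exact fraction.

CN_adj = 63700/787 ≈ 80.940

NRCS table: gravel roads, soil group D → CN(II) = 91
Dry (AMC I): CN(I) = 4.2·91/(10 − 0.058·91) = (1911/5)/(2361/500) = 63700/787 ≈ 80.940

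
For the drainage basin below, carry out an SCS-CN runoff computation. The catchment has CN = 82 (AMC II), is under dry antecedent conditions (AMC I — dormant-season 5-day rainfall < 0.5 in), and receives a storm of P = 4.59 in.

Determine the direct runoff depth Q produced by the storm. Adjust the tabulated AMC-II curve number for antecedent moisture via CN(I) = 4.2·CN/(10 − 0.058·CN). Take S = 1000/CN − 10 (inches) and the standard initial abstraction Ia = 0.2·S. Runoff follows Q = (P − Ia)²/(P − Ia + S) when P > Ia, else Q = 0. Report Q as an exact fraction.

Q = 3449867763/2408245700 in ≈ 1.433 in

Dry (AMC I): CN(I) = 4.2·82/(10 − 0.058·82) = (1722/5)/(1311/250) = 28700/437 ≈ 65.675
Retention S: 1000/CN − 10 with CN=65.675 → S = 1500/287 ≈ 5.226 in
Ia = 0.2S: 0.2·5.226 = 1.045 in (exactly 300/287)
Since P=4.590 > Ia=1.045: effective rainfall P−Ia = 101733/28700 in
Q = (101733/28700)²/((101733/28700) + 1500/287) = (10349603289/823690000)/(251733/28700) = 3449867763/2408245700 in ≈ 1.433 in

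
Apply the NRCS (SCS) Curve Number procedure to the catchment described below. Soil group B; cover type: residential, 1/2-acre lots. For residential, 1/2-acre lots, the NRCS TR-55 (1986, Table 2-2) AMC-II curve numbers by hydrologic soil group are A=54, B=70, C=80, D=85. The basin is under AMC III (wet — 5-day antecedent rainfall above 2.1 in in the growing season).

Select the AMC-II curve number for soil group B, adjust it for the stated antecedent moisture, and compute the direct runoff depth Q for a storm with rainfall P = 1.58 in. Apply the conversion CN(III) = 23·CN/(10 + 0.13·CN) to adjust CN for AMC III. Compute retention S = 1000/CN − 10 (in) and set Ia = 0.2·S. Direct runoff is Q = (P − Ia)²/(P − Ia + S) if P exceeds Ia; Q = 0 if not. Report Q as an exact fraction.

NRCS table: residential, 1/2-acre lots, soil group B → CN(II) = 70
CN(III) from CN(II)=70: (23·70)/(10 + 0.13·70) = 16100/191 ≈ 84.293
S = 1000/(16100/191) − 10 = 300/161 in ≈ 1.863 in
Initial abstraction Ia = S/5 = (300/161)/5 = 60/161 ≈ 0.373 in
P − Ia = 1.580 − 0.373 = 9719/8050 ≈ 1.207 in (> 0, runoff occurs)
Q: (9719/8050)² ÷ (24719/8050) = 94458961/198987950 in (≈ 0.475 in)

Q = 94458961/198987950 in ≈ 0.475 in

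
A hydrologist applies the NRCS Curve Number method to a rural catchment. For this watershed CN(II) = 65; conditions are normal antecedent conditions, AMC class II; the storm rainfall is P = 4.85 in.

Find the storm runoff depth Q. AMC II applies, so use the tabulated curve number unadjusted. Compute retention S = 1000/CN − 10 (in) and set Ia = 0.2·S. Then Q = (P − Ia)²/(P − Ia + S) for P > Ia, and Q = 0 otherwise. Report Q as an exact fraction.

CN(II) = 65; AMC II needs no correction.
Retention S: 1000/CN − 10 with CN=65.000 → S = 70/13 ≈ 5.385 in
Initial abstraction Ia = S/5 = (70/13)/5 = 14/13 ≈ 1.077 in
Excess rainfall: 4.850 − 1.077 = 3.773 in; P > Ia so Q > 0
Runoff Q = (P−Ia)²/(P−Ia+S) = (3.773)²/(3.773+5.385) = 962361/619060 ≈ 1.555 in

Q = 962361/619060 in ≈ 1.555 in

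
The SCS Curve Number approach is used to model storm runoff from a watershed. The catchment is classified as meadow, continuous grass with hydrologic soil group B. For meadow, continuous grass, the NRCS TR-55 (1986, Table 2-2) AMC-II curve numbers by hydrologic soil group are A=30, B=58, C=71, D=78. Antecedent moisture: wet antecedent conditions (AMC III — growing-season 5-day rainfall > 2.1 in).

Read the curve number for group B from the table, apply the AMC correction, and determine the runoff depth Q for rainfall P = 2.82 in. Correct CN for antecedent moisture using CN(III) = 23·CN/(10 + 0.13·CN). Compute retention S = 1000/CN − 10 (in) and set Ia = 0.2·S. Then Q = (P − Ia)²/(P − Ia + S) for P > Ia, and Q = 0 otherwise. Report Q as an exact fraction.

NRCS table: meadow, continuous grass, soil group B → CN(II) = 58
Wet (AMC III): CN(III) = 23·58/(10 + 0.13·58) = 1334/(877/50) = 66700/877 ≈ 76.055
S = 1000/(66700/877) − 10 = 2100/667 in ≈ 3.148 in
Ia = 0.2·(2100/667) = 420/667 in ≈ 0.630 in
Excess rainfall: 2.820 − 0.630 = 2.190 in; P > Ia so Q > 0
Q = (73047/33350)²/((73047/33350) + 2100/667) = (5335864209/1112222500)/(178047/33350) = 592873801/659763050 in ≈ 0.899 in

Q = 592873801/659763050 in ≈ 0.899 in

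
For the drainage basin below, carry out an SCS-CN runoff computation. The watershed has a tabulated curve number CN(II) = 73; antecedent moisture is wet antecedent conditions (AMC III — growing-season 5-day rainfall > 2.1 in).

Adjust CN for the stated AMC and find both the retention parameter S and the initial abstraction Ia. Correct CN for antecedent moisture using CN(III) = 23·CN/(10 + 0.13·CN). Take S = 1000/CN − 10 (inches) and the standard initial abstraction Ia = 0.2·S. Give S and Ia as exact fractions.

Wet (AMC III): CN(III) = 23·73/(10 + 0.13·73) = 1679/(1949/100) = 167900/1949 ≈ 86.147
Retention S: 1000/CN − 10 with CN=86.147 → S = 2700/1679 ≈ 1.608 in
Ia = 0.2·(2700/1679) = 540/1679 in ≈ 0.322 in

S = 2700/1679 in ≈ 1.608 in; Ia = 540/1679 in ≈ 0.322 in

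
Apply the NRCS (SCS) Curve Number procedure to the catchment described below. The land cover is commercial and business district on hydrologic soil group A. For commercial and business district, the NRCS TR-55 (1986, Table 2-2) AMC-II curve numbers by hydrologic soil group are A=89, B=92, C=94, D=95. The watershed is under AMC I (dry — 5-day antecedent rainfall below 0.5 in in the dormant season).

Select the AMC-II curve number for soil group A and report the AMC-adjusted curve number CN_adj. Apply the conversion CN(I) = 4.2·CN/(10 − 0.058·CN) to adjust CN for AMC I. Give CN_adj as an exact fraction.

NRCS table: commercial and business district, soil group A → CN(II) = 89
CN(I) from CN(II)=89: (4.2·89)/(10 − 0.058·89) = 186900/2419 ≈ 77.263

CN_adj = 186900/2419 ≈ 77.263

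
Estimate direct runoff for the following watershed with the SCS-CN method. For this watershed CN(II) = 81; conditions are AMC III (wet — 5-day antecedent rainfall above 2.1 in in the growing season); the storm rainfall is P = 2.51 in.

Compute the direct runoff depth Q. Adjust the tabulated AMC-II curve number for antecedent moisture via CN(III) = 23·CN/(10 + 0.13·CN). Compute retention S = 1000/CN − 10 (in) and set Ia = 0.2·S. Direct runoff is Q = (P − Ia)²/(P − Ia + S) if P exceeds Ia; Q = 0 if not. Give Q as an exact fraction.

CN(III) from CN(II)=81: (23·81)/(10 + 0.13·81) = 186300/2053 ≈ 90.745
Max retention: S = 1000/(186300/2053) − 10 = 1900/1863 in (≈ 1.020 in)
Ia = 0.2S: 0.2·1.020 = 0.204 in (exactly 380/1863)
Since P=2.510 > Ia=0.204: effective rainfall P−Ia = 429613/186300 in
Q: (429613/186300)² ÷ (619613/186300) = 184567329769/115433901900 in (≈ 1.599 in)

Q = 184567329769/115433901900 in ≈ 1.599 in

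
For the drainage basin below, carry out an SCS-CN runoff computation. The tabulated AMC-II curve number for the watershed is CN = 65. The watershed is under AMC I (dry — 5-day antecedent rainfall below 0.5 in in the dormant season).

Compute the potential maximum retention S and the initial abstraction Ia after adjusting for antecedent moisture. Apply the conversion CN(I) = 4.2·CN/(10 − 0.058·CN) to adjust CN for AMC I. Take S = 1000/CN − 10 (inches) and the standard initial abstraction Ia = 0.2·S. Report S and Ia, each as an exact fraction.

S = 500/39 in ≈ 12.821 in; Ia = 100/39 in ≈ 2.564 in

Adjust CN=65 to AMC I: 4.2·65/(10 − 0.058·65) → 273 ÷ (623/100) = 3900/89 ≈ 43.820
S = 1000/(3900/89) − 10 = 500/39 in ≈ 12.821 in
Initial abstraction Ia = S/5 = (500/39)/5 = 100/39 ≈ 2.564 in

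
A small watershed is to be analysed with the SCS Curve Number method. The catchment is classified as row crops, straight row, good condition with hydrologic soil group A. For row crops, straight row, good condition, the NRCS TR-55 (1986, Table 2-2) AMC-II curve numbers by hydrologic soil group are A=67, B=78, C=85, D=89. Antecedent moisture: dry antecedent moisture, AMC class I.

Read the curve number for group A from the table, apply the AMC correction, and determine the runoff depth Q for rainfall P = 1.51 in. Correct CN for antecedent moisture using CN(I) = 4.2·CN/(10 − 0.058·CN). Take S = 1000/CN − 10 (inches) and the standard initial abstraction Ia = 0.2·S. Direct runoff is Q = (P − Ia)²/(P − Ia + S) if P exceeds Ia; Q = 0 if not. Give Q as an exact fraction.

NRCS table: row crops, straight row, good condition, soil group A → CN(II) = 67
Adjust CN=67 to AMC I: 4.2·67/(10 − 0.058·67) → (1407/5) ÷ (3057/500) = 46900/1019 ≈ 46.026
S = 1000/(46900/1019) − 10 = 5500/469 in ≈ 11.727 in
Ia = 0.2S: 0.2·11.727 = 2.345 in (exactly 1100/469)
P = 1.510 ≤ Ia = 2.345 in: entire storm abstracted, Q = 0.

Q = 0 in ≈ 0.000 in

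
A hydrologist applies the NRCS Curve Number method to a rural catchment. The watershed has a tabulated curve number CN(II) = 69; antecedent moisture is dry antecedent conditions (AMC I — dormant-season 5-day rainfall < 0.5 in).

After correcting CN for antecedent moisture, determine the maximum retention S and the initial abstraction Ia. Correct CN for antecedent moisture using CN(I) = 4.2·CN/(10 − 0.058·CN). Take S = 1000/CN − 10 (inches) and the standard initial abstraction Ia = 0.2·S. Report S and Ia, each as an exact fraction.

S = 15500/1449 in ≈ 10.697 in; Ia = 3100/1449 in ≈ 2.139 in

CN(I) from CN(II)=69: (4.2·69)/(10 − 0.058·69) = 144900/2999 ≈ 48.316
Max retention: S = 1000/(144900/2999) − 10 = 15500/1449 in (≈ 10.697 in)
Ia = 0.2S: 0.2·10.697 = 2.139 in (exactly 3100/1449)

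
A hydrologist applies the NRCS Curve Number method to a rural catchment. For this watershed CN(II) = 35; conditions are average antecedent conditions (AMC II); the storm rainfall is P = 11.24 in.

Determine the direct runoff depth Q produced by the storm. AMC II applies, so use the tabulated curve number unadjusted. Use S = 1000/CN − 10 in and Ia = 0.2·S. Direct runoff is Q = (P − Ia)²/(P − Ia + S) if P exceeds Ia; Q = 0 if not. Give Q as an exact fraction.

Q = 1734489/799225 in ≈ 2.170 in

Average conditions: CN = 35 (no AMC adjustment).
Max retention: S = 1000/35 − 10 = 130/7 in (≈ 18.571 in)
Ia = 0.2S: 0.2·18.571 = 3.714 in (exactly 26/7)
P − Ia = 11.240 − 3.714 = 1317/175 ≈ 7.526 in (> 0, runoff occurs)
Q = (1317/175)²/((1317/175) + 130/7) = (1734489/30625)/(4567/175) = 1734489/799225 in ≈ 2.170 in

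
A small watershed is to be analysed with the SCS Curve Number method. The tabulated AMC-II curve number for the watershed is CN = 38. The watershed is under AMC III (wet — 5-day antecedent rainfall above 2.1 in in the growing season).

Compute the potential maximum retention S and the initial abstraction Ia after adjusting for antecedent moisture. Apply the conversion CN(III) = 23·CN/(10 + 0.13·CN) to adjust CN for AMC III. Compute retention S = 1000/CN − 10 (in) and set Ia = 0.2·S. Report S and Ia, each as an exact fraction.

Wet (AMC III): CN(III) = 23·38/(10 + 0.13·38) = 874/(747/50) = 43700/747 ≈ 58.501
Max retention: S = 1000/(43700/747) − 10 = 3100/437 in (≈ 7.094 in)
Ia = 0.2S: 0.2·7.094 = 1.419 in (exactly 620/437)

S = 3100/437 in ≈ 7.094 in; Ia = 620/437 in ≈ 1.419 in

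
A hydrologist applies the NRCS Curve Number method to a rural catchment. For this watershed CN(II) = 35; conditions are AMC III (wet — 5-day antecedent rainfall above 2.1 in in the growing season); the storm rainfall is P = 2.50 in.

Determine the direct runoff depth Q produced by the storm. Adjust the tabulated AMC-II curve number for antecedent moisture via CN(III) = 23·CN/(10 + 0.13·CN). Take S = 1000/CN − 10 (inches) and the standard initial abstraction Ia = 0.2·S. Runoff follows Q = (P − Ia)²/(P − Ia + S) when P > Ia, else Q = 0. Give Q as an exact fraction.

Adjust CN=35 to AMC III: 23·35/(10 + 0.13·35) → 805 ÷ (291/20) = 16100/291 ≈ 55.326
Retention S: 1000/CN − 10 with CN=55.326 → S = 1300/161 ≈ 8.075 in
Ia = 0.2·(1300/161) = 260/161 in ≈ 1.615 in
Excess rainfall: 2.500 − 1.615 = 0.885 in; P > Ia so Q > 0
Q: (285/322)² ÷ (2885/322) = 16245/185794 in (≈ 0.087 in)

Q = 16245/185794 in ≈ 0.087 in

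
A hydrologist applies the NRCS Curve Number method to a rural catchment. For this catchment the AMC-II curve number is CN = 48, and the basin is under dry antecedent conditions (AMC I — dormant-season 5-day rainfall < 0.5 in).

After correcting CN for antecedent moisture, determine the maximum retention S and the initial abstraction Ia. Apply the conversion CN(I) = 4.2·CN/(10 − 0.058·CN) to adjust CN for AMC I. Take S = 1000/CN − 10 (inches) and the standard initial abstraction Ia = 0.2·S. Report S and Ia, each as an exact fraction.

S = 1625/63 in ≈ 25.794 in; Ia = 325/63 in ≈ 5.159 in

Adjust CN=48 to AMC I: 4.2·48/(10 − 0.058·48) → (1008/5) ÷ (902/125) = 12600/451 ≈ 27.938
Retention S: 1000/CN − 10 with CN=27.938 → S = 1625/63 ≈ 25.794 in
Initial abstraction Ia = S/5 = (1625/63)/5 = 325/63 ≈ 5.159 in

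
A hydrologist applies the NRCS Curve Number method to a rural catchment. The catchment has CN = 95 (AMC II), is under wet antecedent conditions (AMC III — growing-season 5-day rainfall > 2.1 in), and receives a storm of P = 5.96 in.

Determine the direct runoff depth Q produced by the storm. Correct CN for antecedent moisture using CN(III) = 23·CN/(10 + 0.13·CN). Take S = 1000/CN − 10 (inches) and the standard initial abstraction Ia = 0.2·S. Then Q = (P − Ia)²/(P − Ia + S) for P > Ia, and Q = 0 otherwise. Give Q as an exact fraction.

Q = 4174839769/733209525 in ≈ 5.694 in

Wet (AMC III): CN(III) = 23·95/(10 + 0.13·95) = 2185/(447/20) = 43700/447 ≈ 97.763
Max retention: S = 1000/(43700/447) − 10 = 100/437 in (≈ 0.229 in)
Initial abstraction Ia = S/5 = (100/437)/5 = 20/437 ≈ 0.046 in
Since P=5.960 > Ia=0.046: effective rainfall P−Ia = 64613/10925 in
Q = (64613/10925)²/((64613/10925) + 100/437) = (4174839769/119355625)/(67113/10925) = 4174839769/733209525 in ≈ 5.694 in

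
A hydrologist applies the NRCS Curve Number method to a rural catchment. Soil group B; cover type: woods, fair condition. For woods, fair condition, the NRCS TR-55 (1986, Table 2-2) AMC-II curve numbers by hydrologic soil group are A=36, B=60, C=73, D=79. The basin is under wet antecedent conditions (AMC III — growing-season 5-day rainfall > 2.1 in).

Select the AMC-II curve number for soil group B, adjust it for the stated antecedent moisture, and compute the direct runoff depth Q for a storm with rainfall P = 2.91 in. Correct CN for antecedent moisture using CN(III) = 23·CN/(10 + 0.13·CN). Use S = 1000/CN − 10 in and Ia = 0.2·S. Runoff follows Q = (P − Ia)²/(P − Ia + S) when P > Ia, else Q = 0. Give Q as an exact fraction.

NRCS table: woods, fair condition, soil group B → CN(II) = 60
CN(III) from CN(II)=60: (23·60)/(10 + 0.13·60) = 6900/89 ≈ 77.528
Retention S: 1000/CN − 10 with CN=77.528 → S = 200/69 ≈ 2.899 in
Ia = 0.2·(200/69) = 40/69 in ≈ 0.580 in
P − Ia = 2.910 − 0.580 = 16079/6900 ≈ 2.330 in (> 0, runoff occurs)
Runoff Q = (P−Ia)²/(P−Ia+S) = (2.330)²/(2.330+2.899) = 258534241/248945100 ≈ 1.039 in

Q = 258534241/248945100 in ≈ 1.039 in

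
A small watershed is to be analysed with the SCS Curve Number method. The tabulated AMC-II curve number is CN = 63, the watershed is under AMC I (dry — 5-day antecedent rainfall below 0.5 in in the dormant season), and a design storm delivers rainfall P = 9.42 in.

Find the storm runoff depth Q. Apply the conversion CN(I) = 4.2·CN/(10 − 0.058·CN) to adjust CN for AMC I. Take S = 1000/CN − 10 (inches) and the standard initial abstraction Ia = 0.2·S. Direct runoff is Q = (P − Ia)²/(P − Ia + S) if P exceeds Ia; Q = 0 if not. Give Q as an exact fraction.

CN(I) from CN(II)=63: (4.2·63)/(10 − 0.058·63) = 132300/3173 ≈ 41.696
S = 1000/(132300/3173) − 10 = 18500/1323 in ≈ 13.983 in
Ia = 0.2·(18500/1323) = 3700/1323 in ≈ 2.797 in
P − Ia = 9.420 − 2.797 = 438133/66150 ≈ 6.623 in (> 0, runoff occurs)
Q = (438133/66150)²/((438133/66150) + 18500/1323) = (191960525689/4375822500)/(1363133/66150) = 191960525689/90171247950 in ≈ 2.129 in

Q = 191960525689/90171247950 in ≈ 2.129 in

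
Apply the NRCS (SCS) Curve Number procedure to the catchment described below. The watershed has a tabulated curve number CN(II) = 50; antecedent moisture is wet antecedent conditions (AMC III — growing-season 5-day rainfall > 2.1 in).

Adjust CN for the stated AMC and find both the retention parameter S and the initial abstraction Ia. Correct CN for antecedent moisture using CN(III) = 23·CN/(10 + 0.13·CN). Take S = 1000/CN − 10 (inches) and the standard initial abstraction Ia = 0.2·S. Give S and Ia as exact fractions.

CN(III) from CN(II)=50: (23·50)/(10 + 0.13·50) = 2300/33 ≈ 69.697
Max retention: S = 1000/(2300/33) − 10 = 100/23 in (≈ 4.348 in)
Ia = 0.2S: 0.2·4.348 = 0.870 in (exactly 20/23)

S = 100/23 in ≈ 4.348 in; Ia = 20/23 in ≈ 0.870 in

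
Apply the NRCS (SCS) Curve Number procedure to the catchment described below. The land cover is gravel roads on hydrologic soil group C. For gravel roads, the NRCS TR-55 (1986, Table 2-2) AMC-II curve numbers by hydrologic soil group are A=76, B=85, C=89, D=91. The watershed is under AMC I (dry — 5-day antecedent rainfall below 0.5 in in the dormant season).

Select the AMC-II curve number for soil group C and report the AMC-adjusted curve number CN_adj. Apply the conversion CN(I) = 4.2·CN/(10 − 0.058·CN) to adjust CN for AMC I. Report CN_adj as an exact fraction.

NRCS table: gravel roads, soil group C → CN(II) = 89
Dry (AMC I): CN(I) = 4.2·89/(10 − 0.058·89) = (1869/5)/(2419/500) = 186900/2419 ≈ 77.263

CN_adj = 186900/2419 ≈ 77.263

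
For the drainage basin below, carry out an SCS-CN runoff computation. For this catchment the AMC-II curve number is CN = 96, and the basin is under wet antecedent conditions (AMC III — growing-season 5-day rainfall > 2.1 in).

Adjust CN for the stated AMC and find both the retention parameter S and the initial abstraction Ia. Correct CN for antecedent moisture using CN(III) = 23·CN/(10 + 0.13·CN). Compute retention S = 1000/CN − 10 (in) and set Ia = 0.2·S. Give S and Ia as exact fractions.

S = 25/138 in ≈ 0.181 in; Ia = 5/138 in ≈ 0.036 in

Wet (AMC III): CN(III) = 23·96/(10 + 0.13·96) = 2208/(562/25) = 27600/281 ≈ 98.221
Max retention: S = 1000/(27600/281) − 10 = 25/138 in (≈ 0.181 in)
Initial abstraction Ia = S/5 = (25/138)/5 = 5/138 ≈ 0.036 in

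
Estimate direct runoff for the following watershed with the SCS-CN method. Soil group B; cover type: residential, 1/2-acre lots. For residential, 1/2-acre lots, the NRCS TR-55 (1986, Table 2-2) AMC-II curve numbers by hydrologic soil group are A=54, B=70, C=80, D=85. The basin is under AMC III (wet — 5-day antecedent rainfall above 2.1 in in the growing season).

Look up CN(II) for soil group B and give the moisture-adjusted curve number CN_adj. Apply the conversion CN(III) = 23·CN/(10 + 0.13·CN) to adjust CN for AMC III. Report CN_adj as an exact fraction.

NRCS table: residential, 1/2-acre lots, soil group B → CN(II) = 70
CN(III) from CN(II)=70: (23·70)/(10 + 0.13·70) = 16100/191 ≈ 84.293

CN_adj = 16100/191 ≈ 84.293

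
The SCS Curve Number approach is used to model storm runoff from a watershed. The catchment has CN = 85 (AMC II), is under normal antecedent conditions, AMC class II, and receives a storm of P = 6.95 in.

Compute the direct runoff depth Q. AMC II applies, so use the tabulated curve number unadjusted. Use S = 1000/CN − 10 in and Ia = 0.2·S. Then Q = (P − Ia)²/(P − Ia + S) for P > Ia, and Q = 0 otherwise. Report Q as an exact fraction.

CN(II) = 85; AMC II needs no correction.
Retention S: 1000/CN − 10 with CN=85.000 → S = 30/17 ≈ 1.765 in
Initial abstraction Ia = S/5 = (30/17)/5 = 6/17 ≈ 0.353 in
P − Ia = 6.950 − 0.353 = 2243/340 ≈ 6.597 in (> 0, runoff occurs)
Q = (2243/340)²/((2243/340) + 30/17) = (5031049/115600)/(2843/340) = 5031049/966620 in ≈ 5.205 in

Q = 5031049/966620 in ≈ 5.205 in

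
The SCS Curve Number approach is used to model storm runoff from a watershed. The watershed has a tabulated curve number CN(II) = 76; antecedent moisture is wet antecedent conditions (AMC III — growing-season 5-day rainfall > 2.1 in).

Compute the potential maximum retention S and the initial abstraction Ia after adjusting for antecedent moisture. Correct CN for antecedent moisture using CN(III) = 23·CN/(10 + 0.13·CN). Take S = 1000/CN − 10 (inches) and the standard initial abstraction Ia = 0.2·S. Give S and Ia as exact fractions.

CN(III) from CN(II)=76: (23·76)/(10 + 0.13·76) = 43700/497 ≈ 87.928
S = 1000/(43700/497) − 10 = 600/437 in ≈ 1.373 in
Ia = 0.2·(600/437) = 120/437 in ≈ 0.275 in

S = 600/437 in ≈ 1.373 in; Ia = 120/437 in ≈ 0.275 in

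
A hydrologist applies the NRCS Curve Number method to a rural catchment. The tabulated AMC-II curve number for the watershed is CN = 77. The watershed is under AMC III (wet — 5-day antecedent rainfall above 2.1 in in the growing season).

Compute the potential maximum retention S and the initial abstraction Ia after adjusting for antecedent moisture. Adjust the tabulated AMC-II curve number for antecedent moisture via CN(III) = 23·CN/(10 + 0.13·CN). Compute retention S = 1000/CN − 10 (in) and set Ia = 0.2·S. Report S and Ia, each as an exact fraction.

Adjust CN=77 to AMC III: 23·77/(10 + 0.13·77) → 1771 ÷ (2001/100) = 7700/87 ≈ 88.506
Retention S: 1000/CN − 10 with CN=88.506 → S = 100/77 ≈ 1.299 in
Ia = 0.2S: 0.2·1.299 = 0.260 in (exactly 20/77)

S = 100/77 in ≈ 1.299 in; Ia = 20/77 in ≈ 0.260 in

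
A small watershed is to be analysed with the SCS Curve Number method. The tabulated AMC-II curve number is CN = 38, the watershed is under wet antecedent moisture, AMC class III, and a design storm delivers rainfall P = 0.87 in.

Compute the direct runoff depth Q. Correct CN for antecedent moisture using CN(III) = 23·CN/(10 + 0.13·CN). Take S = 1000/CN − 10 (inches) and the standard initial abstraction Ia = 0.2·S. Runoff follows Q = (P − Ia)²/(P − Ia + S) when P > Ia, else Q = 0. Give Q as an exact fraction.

Q = 0 in ≈ 0.000 in

CN(III) from CN(II)=38: (23·38)/(10 + 0.13·38) = 43700/747 ≈ 58.501
S = 1000/(43700/747) − 10 = 3100/437 in ≈ 7.094 in
Ia = 0.2S: 0.2·7.094 = 1.419 in (exactly 620/437)
P = 0.870 ≤ Ia = 1.419 in: entire storm abstracted, Q = 0.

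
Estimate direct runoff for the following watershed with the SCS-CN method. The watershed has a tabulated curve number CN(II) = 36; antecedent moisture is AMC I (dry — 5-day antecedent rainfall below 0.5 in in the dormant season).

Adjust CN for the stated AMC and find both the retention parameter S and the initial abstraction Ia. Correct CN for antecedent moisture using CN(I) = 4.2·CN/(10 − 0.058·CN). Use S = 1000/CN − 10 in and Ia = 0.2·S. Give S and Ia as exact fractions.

S = 8000/189 in ≈ 42.328 in; Ia = 1600/189 in ≈ 8.466 in

Adjust CN=36 to AMC I: 4.2·36/(10 − 0.058·36) → (756/5) ÷ (989/125) = 18900/989 ≈ 19.110
S = 1000/(18900/989) − 10 = 8000/189 in ≈ 42.328 in
Ia = 0.2S: 0.2·42.328 = 8.466 in (exactly 1600/189)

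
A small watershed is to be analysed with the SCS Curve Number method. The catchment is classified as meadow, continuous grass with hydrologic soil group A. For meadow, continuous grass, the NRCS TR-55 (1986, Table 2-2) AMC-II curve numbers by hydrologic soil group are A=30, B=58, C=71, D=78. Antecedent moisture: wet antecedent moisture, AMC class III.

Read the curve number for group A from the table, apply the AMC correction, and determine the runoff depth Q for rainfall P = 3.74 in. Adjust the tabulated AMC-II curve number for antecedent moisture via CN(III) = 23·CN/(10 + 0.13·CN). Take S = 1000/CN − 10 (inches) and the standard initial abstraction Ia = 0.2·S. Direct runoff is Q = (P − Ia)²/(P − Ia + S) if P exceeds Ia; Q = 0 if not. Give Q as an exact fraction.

Q = 34845409/141115350 in ≈ 0.247 in

NRCS table: meadow, continuous grass, soil group A → CN(II) = 30
Wet (AMC III): CN(III) = 23·30/(10 + 0.13·30) = 690/(139/10) = 6900/139 ≈ 49.640
Max retention: S = 1000/(6900/139) − 10 = 700/69 in (≈ 10.145 in)
Ia = 0.2S: 0.2·10.145 = 2.029 in (exactly 140/69)
Since P=3.740 > Ia=2.029: effective rainfall P−Ia = 5903/3450 in
Q = (5903/3450)²/((5903/3450) + 700/69) = (34845409/11902500)/(40903/3450) = 34845409/141115350 in ≈ 0.247 in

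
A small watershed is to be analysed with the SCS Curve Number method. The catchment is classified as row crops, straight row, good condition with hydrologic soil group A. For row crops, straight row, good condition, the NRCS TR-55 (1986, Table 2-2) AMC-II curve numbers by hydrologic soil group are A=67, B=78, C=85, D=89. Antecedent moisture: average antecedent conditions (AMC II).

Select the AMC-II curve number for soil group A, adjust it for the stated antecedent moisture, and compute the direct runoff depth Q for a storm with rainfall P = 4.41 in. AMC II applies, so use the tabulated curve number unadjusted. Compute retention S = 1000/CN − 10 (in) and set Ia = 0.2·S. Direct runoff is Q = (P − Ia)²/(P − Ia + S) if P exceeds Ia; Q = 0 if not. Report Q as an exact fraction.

Q = 175521603/124948300 in ≈ 1.405 in

NRCS table: row crops, straight row, good condition, soil group A → CN(II) = 67
CN(II) = 67; AMC II needs no correction.
Retention S: 1000/CN − 10 with CN=67.000 → S = 330/67 ≈ 4.925 in
Ia = 0.2·(330/67) = 66/67 in ≈ 0.985 in
P − Ia = 4.410 − 0.985 = 22947/6700 ≈ 3.425 in (> 0, runoff occurs)
Q: (22947/6700)² ÷ (55947/6700) = 175521603/124948300 in (≈ 1.405 in)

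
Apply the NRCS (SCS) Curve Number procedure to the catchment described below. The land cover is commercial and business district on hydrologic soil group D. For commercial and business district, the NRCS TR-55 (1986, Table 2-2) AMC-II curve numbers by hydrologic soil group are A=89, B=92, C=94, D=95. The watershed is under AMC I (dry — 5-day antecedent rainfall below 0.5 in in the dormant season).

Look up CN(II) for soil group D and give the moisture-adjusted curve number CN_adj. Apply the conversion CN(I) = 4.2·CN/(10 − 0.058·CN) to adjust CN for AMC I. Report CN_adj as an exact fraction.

CN_adj = 39900/449 ≈ 88.864

NRCS table: commercial and business district, soil group D → CN(II) = 95
Dry (AMC I): CN(I) = 4.2·95/(10 − 0.058·95) = 399/(449/100) = 39900/449 ≈ 88.864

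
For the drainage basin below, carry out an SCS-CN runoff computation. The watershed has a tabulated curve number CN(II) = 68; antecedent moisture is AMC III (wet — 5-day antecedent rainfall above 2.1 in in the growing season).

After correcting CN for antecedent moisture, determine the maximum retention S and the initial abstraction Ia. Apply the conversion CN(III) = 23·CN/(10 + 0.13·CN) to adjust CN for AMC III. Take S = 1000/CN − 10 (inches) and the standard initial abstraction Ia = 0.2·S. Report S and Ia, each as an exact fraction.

S = 800/391 in ≈ 2.046 in; Ia = 160/391 in ≈ 0.409 in

Adjust CN=68 to AMC III: 23·68/(10 + 0.13·68) → 1564 ÷ (471/25) = 39100/471 ≈ 83.015
S = 1000/(39100/471) − 10 = 800/391 in ≈ 2.046 in
Ia = 0.2S: 0.2·2.046 = 0.409 in (exactly 160/391)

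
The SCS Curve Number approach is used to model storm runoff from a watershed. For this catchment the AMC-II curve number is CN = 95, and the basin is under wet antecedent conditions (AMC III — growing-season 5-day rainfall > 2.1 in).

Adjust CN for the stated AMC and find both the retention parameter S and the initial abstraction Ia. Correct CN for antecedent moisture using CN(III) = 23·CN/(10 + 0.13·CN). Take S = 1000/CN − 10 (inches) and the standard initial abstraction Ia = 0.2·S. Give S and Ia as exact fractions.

S = 100/437 in ≈ 0.229 in; Ia = 20/437 in ≈ 0.046 in

Adjust CN=95 to AMC III: 23·95/(10 + 0.13·95) → 2185 ÷ (447/20) = 43700/447 ≈ 97.763
Retention S: 1000/CN − 10 with CN=97.763 → S = 100/437 ≈ 0.229 in
Ia = 0.2S: 0.2·0.229 = 0.046 in (exactly 20/437)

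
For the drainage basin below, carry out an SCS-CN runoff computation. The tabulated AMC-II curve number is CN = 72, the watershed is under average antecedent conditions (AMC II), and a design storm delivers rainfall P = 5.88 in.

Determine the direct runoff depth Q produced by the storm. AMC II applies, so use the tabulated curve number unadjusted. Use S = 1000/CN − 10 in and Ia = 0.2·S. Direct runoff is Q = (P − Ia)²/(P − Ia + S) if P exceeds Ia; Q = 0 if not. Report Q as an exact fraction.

Q = 188272/65025 in ≈ 2.895 in

AMC II — tabulated CN = 72 applies directly.
Max retention: S = 1000/72 − 10 = 35/9 in (≈ 3.889 in)
Ia = 0.2S: 0.2·3.889 = 0.778 in (exactly 7/9)
Since P=5.880 > Ia=0.778: effective rainfall P−Ia = 1148/225 in
Q = (1148/225)²/((1148/225) + 35/9) = (1317904/50625)/(2023/225) = 188272/65025 in ≈ 2.895 in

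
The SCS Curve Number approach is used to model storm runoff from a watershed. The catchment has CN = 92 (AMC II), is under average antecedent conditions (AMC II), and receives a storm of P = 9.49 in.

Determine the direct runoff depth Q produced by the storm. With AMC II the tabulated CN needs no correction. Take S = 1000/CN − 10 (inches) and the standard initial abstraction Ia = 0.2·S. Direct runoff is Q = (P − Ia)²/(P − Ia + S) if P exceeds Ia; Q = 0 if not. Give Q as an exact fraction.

AMC II — tabulated CN = 92 applies directly.
Retention S: 1000/CN − 10 with CN=92.000 → S = 20/23 ≈ 0.870 in
Initial abstraction Ia = S/5 = (20/23)/5 = 4/23 ≈ 0.174 in
Excess rainfall: 9.490 − 0.174 = 9.316 in; P > Ia so Q > 0
Runoff Q = (P−Ia)²/(P−Ia+S) = (9.316)²/(9.316+0.870) = 459116329/53882100 ≈ 8.521 in

Q = 459116329/53882100 in ≈ 8.521 in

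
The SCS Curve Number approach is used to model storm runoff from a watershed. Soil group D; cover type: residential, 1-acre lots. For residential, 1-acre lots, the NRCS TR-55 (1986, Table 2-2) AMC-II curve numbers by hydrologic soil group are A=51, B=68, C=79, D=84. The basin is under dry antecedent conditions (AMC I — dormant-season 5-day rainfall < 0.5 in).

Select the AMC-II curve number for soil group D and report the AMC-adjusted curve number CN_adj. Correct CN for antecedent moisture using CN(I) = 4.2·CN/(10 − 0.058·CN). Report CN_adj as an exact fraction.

NRCS table: residential, 1-acre lots, soil group D → CN(II) = 84
CN(I) from CN(II)=84: (4.2·84)/(10 − 0.058·84) = 44100/641 ≈ 68.799

CN_adj = 44100/641 ≈ 68.799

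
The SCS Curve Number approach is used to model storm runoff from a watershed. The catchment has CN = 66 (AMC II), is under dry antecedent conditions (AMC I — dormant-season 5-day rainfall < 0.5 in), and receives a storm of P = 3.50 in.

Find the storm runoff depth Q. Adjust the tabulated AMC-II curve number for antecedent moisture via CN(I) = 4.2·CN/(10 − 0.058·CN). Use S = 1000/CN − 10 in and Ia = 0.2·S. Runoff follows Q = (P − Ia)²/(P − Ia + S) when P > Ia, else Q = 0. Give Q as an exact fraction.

Dry (AMC I): CN(I) = 4.2·66/(10 − 0.058·66) = (1386/5)/(1543/250) = 69300/1543 ≈ 44.913
S = 1000/(69300/1543) − 10 = 8500/693 in ≈ 12.266 in
Ia = 0.2·(8500/693) = 1700/693 in ≈ 2.453 in
Excess rainfall: 3.500 − 2.453 = 1.047 in; P > Ia so Q > 0
Q: (1451/1386)² ÷ (18451/1386) = 2105401/25573086 in (≈ 0.082 in)

Q = 2105401/25573086 in ≈ 0.082 in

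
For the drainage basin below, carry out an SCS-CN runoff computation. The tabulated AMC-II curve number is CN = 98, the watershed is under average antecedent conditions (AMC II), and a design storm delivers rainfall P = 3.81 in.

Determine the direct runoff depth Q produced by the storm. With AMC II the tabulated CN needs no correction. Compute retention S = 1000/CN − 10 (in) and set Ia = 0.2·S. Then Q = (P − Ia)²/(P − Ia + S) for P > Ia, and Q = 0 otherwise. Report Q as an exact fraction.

AMC II — tabulated CN = 98 applies directly.
Retention S: 1000/CN − 10 with CN=98.000 → S = 10/49 ≈ 0.204 in
Initial abstraction Ia = S/5 = (10/49)/5 = 2/49 ≈ 0.041 in
Since P=3.810 > Ia=0.041: effective rainfall P−Ia = 18469/4900 in
Q = (18469/4900)²/((18469/4900) + 10/49) = (341103961/24010000)/(19469/4900) = 341103961/95398100 in ≈ 3.576 in

Q = 341103961/95398100 in ≈ 3.576 in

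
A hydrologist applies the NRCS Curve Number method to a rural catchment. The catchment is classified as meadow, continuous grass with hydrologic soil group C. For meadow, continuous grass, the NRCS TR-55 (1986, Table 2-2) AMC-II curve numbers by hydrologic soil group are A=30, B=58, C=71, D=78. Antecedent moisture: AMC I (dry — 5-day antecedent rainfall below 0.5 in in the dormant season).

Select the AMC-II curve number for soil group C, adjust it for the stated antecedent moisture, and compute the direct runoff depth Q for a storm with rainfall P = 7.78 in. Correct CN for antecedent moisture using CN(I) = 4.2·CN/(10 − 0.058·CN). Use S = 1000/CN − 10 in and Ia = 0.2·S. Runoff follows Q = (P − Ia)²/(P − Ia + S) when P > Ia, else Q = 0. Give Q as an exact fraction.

NRCS table: meadow, continuous grass, soil group C → CN(II) = 71
Adjust CN=71 to AMC I: 4.2·71/(10 − 0.058·71) → (1491/5) ÷ (2941/500) = 149100/2941 ≈ 50.697
Max retention: S = 1000/(149100/2941) − 10 = 14500/1491 in (≈ 9.725 in)
Ia = 0.2S: 0.2·9.725 = 1.945 in (exactly 2900/1491)
Since P=7.780 > Ia=1.945: effective rainfall P−Ia = 434999/74550 in
Q: (434999/74550)² ÷ (1159999/74550) = 189224130001/86477925450 in (≈ 2.188 in)

Q = 189224130001/86477925450 in ≈ 2.188 in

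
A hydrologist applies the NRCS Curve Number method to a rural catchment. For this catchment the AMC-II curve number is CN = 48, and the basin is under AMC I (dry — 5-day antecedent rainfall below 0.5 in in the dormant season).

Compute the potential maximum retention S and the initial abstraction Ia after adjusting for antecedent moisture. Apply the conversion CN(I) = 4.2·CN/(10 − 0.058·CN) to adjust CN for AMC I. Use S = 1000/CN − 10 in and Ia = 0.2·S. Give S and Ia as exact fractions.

S = 1625/63 in ≈ 25.794 in; Ia = 325/63 in ≈ 5.159 in

Adjust CN=48 to AMC I: 4.2·48/(10 − 0.058·48) → (1008/5) ÷ (902/125) = 12600/451 ≈ 27.938
S = 1000/(12600/451) − 10 = 1625/63 in ≈ 25.794 in
Ia = 0.2·(1625/63) = 325/63 in ≈ 5.159 in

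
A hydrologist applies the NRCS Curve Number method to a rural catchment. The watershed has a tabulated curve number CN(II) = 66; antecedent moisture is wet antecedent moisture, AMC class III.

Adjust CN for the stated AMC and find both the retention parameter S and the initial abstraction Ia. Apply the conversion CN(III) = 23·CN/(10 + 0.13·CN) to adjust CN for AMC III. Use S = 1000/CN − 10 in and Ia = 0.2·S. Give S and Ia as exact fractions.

CN(III) from CN(II)=66: (23·66)/(10 + 0.13·66) = 75900/929 ≈ 81.701
S = 1000/(75900/929) − 10 = 1700/759 in ≈ 2.240 in
Ia = 0.2·(1700/759) = 340/759 in ≈ 0.448 in

S = 1700/759 in ≈ 2.240 in; Ia = 340/759 in ≈ 0.448 in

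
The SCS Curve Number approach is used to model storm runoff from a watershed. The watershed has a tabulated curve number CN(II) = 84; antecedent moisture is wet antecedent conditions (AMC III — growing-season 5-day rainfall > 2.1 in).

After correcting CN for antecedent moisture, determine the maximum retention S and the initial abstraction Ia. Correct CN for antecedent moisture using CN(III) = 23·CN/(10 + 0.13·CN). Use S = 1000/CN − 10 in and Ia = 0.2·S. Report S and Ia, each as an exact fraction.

S = 400/483 in ≈ 0.828 in; Ia = 80/483 in ≈ 0.166 in

CN(III) from CN(II)=84: (23·84)/(10 + 0.13·84) = 48300/523 ≈ 92.352
Max retention: S = 1000/(48300/523) − 10 = 400/483 in (≈ 0.828 in)
Initial abstraction Ia = S/5 = (400/483)/5 = 80/483 ≈ 0.166 in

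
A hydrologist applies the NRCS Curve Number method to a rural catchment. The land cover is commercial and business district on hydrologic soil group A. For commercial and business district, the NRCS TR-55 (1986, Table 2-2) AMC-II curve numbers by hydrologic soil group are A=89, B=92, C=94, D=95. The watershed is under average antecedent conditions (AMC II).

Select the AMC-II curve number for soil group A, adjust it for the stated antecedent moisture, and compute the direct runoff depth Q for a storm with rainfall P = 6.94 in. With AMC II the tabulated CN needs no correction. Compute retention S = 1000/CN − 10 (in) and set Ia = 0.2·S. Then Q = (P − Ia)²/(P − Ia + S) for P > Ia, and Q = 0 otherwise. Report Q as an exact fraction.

NRCS table: commercial and business district, soil group A → CN(II) = 89
CN(II) = 89; AMC II needs no correction.
Max retention: S = 1000/89 − 10 = 110/89 in (≈ 1.236 in)
Ia = 0.2S: 0.2·1.236 = 0.247 in (exactly 22/89)
Excess rainfall: 6.940 − 0.247 = 6.693 in; P > Ia so Q > 0
Q = (29783/4450)²/((29783/4450) + 110/89) = (887027089/19802500)/(35283/4450) = 887027089/157009350 in ≈ 5.650 in

Q = 887027089/157009350 in ≈ 5.650 in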